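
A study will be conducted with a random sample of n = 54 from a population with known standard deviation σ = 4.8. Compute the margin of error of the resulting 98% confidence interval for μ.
Margin of error = 1.52

Margin of error = z* · σ/√n
= 2.326 · 4.8/√54
= 2.326 · 4.8/7.3485
= 1.52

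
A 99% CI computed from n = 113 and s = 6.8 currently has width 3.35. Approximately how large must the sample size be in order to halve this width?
n ≈ 452

CI width ∝ 1/√n
To reduce width by factor 2, need √n to grow by 2 → need 2² = 4 times as many samples.

Current: n = 113, width = 3.35
New: n = 452, width ≈ 1.65

Width reduced by factor of 3.35/1.65 = 2.03.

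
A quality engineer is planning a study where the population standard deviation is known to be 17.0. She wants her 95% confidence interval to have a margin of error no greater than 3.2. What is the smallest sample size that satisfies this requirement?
n ≥ 109

For margin E ≤ 3.2:
n ≥ (z* · σ / E)²
n ≥ (1.960 · 17.0 / 3.2)²
n ≥ 108.42

Minimum n = 109 (rounding up)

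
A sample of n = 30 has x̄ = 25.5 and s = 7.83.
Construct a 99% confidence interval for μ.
(21.56, 29.44)

t-interval (σ unknown):
df = n - 1 = 29
t* = 2.756 for 99% confidence

Margin of error = t* · s/√n = 2.756 · 7.83/√30 = 3.94

CI: (21.56, 29.44)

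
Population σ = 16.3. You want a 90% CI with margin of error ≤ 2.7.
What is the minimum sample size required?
n ≥ 99

For margin E ≤ 2.7:
n ≥ (z* · σ / E)²
n ≥ (1.645 · 16.3 / 2.7)²
n ≥ 98.62

Minimum n = 99 (rounding up)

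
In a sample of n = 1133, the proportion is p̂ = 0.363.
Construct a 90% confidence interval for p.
(0.339, 0.387)

Proportion CI:
SE = √(p̂(1-p̂)/n) = √(0.363 · 0.637 / 1133) = 0.01429

z* = 1.645
Margin = z* · SE = 1.645 · 0.01429 = 0.0235

CI: 0.363 ± 0.0235 = (0.339, 0.387)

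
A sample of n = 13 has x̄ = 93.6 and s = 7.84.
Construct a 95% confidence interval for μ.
(88.86, 98.34)

t-interval (σ unknown):
df = n - 1 = 12
t* = 2.179 for 95% confidence

Margin of error = t* · s/√n = 2.179 · 7.84/√13 = 4.74

CI: (88.86, 98.34)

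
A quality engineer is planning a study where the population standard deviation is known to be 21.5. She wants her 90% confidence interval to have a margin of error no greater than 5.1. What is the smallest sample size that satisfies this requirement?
n ≥ 49

For margin E ≤ 5.1:
n ≥ (z* · σ / E)²
n ≥ (1.645 · 21.5 / 5.1)²
n ≥ 48.09

Minimum n = 49 (rounding up)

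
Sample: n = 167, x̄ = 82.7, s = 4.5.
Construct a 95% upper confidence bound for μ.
μ ≤ 83.28

Upper bound (one-sided):
t* = 1.654 (one-sided for 95%)
Upper bound = x̄ + t* · s/√n = 82.7 + 1.654 · 4.5/√167 = 83.28

We are 95% confident that μ ≤ 83.28.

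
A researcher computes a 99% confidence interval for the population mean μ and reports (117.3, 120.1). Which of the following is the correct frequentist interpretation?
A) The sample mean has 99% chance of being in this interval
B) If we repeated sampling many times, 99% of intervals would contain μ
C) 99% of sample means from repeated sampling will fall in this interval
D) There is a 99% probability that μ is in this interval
B

A) Wrong — x̄ is observed and sits in the interval by construction.
B) Correct — this is the frequentist long-run coverage interpretation.
C) Wrong — coverage applies to intervals containing μ, not to future x̄ values.
D) Wrong — μ is fixed; the randomness lives in the interval, not in μ.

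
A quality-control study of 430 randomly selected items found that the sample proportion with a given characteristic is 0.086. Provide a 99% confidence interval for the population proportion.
(0.051, 0.121)

Proportion CI:
SE = √(p̂(1-p̂)/n) = √(0.086 · 0.914 / 430) = 0.01352

z* = 2.576
Margin = z* · SE = 2.576 · 0.01352 = 0.0348

CI: 0.086 ± 0.0348 = (0.051, 0.121)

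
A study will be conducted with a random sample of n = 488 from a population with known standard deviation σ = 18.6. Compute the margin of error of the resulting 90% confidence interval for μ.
Margin of error = 1.39

Margin of error = z* · σ/√n
= 1.645 · 18.6/√488
= 1.645 · 18.6/22.0907
= 1.39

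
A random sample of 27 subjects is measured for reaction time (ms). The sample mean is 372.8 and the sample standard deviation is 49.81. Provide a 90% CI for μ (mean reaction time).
(356.45, 389.15)

t-interval (σ unknown):
df = n - 1 = 26
t* = 1.706 for 90% confidence

Margin of error = t* · s/√n = 1.706 · 49.81/√27 = 16.35

CI: (356.45, 389.15)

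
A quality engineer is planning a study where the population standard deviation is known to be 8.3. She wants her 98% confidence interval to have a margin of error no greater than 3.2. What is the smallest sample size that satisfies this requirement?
n ≥ 37

For margin E ≤ 3.2:
n ≥ (z* · σ / E)²
n ≥ (2.326 · 8.3 / 3.2)²
n ≥ 36.40

Minimum n = 37 (rounding up)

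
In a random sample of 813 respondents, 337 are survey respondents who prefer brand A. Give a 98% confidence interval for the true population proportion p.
(0.374, 0.455)

Proportion CI:
p̂ = 337/813 = 0.41451
SE = √(p̂(1-p̂)/n) = √(0.41451 · 0.58549 / 813) = 0.01728

z* = 2.326
Margin = z* · SE = 2.326 · 0.01728 = 0.0402

CI: 0.41451 ± 0.0402 = (0.374, 0.455)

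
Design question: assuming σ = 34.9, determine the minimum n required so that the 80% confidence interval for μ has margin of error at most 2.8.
n ≥ 256

For margin E ≤ 2.8:
n ≥ (z* · σ / E)²
n ≥ (1.282 · 34.9 / 2.8)²
n ≥ 255.34

Minimum n = 256 (rounding up)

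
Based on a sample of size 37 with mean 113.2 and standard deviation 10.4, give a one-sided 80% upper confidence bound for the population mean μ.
μ ≤ 114.66

Upper bound (one-sided):
t* = 0.852 (one-sided for 80%)
Upper bound = x̄ + t* · s/√n = 113.2 + 0.852 · 10.4/√37 = 114.66

We are 80% confident that μ ≤ 114.66.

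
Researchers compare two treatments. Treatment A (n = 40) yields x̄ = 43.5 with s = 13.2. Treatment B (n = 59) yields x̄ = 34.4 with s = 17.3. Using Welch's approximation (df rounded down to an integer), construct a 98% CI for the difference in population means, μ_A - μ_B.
(1.83, 16.37)

Difference: x̄₁ - x̄₂ = 9.10
SE = √(s₁²/n₁ + s₂²/n₂) = √(13.2²/40 + 17.3²/59) = 3.0706
df = 95.57 → 95 (Welch–Satterthwaite, rounded down)
t* = 2.366

CI: 9.10 ± 2.366 · 3.0706 = 9.10 ± 7.27 = (1.83, 16.37)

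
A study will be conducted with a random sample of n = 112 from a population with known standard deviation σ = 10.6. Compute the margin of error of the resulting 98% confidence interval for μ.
Margin of error = 2.33

Margin of error = z* · σ/√n
= 2.326 · 10.6/√112
= 2.326 · 10.6/10.5830
= 2.33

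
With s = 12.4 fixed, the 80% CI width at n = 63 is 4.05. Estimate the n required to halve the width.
n ≈ 252

CI width ∝ 1/√n
To reduce width by factor 2, need √n to grow by 2 → need 2² = 4 times as many samples.

Current: n = 63, width = 4.05
New: n = 252, width ≈ 2.01

Width reduced by factor of 4.05/2.01 = 2.01.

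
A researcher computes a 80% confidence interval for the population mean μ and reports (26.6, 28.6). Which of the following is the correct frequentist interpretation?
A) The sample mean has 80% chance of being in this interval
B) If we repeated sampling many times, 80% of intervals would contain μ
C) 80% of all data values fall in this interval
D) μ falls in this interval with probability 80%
B

A) Wrong — x̄ is observed and sits in the interval by construction.
B) Correct — this is the frequentist long-run coverage interpretation.
C) Wrong — a CI is about the parameter μ, not individual data values.
D) Wrong — μ is fixed; the randomness lives in the interval, not in μ.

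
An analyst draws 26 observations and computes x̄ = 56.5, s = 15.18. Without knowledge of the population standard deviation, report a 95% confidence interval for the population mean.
(50.37, 62.63)

t-interval (σ unknown):
df = n - 1 = 25
t* = 2.060 for 95% confidence

Margin of error = t* · s/√n = 2.060 · 15.18/√26 = 6.13

CI: (50.37, 62.63)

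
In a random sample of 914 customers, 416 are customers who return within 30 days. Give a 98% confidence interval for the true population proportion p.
(0.417, 0.493)

Proportion CI:
p̂ = 416/914 = 0.45514
SE = √(p̂(1-p̂)/n) = √(0.45514 · 0.54486 / 914) = 0.01647

z* = 2.326
Margin = z* · SE = 2.326 · 0.01647 = 0.0383

CI: 0.45514 ± 0.0383 = (0.417, 0.493)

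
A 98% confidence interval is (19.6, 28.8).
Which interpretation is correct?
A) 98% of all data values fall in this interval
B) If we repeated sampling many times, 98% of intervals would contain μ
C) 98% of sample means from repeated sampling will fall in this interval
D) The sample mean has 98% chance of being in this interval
B

A) Wrong — a CI is about the parameter μ, not individual data values.
B) Correct — this is the frequentist long-run coverage interpretation.
C) Wrong — coverage applies to intervals containing μ, not to future x̄ values.
D) Wrong — x̄ is observed and sits in the interval by construction.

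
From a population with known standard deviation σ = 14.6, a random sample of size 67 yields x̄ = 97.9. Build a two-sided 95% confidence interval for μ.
(94.40, 101.40)

z-interval (σ known):
z* = 1.960 for 95% confidence

Margin of error = z* · σ/√n = 1.960 · 14.6/√67 = 3.50

CI: (97.9 - 3.50, 97.9 + 3.50) = (94.40, 101.40)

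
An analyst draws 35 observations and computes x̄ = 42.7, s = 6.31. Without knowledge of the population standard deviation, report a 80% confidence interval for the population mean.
(41.31, 44.09)

t-interval (σ unknown):
df = n - 1 = 34
t* = 1.307 for 80% confidence

Margin of error = t* · s/√n = 1.307 · 6.31/√35 = 1.39

CI: (41.31, 44.09)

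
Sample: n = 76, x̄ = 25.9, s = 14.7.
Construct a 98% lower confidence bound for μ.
μ ≥ 22.38

Lower bound (one-sided):
t* = 2.090 (one-sided for 98%)
Lower bound = x̄ - t* · s/√n = 25.9 - 2.090 · 14.7/√76 = 22.38

We are 98% confident that μ ≥ 22.38.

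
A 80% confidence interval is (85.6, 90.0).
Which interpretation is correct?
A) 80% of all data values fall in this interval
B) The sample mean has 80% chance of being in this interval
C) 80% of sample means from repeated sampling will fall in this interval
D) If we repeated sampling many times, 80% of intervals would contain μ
D

A) Wrong — a CI is about the parameter μ, not individual data values.
B) Wrong — x̄ is observed and sits in the interval by construction.
C) Wrong — coverage applies to intervals containing μ, not to future x̄ values.
D) Correct — this is the frequentist long-run coverage interpretation.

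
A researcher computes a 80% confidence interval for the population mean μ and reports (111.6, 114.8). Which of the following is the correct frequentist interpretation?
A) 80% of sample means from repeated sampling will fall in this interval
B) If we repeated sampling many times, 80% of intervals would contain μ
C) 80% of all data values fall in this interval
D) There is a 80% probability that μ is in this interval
B

A) Wrong — coverage applies to intervals containing μ, not to future x̄ values.
B) Correct — this is the frequentist long-run coverage interpretation.
C) Wrong — a CI is about the parameter μ, not individual data values.
D) Wrong — μ is fixed; the randomness lives in the interval, not in μ.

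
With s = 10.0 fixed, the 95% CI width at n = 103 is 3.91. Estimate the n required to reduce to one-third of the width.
n ≈ 927

CI width ∝ 1/√n
To reduce width by factor 3, need √n to grow by 3 → need 3² = 9 times as many samples.

Current: n = 103, width = 3.91
New: n = 927, width ≈ 1.29

Width reduced by factor of 3.91/1.29 = 3.03.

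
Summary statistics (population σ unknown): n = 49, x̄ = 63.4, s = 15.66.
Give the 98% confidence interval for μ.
(58.02, 68.78)

t-interval (σ unknown):
df = n - 1 = 48
t* = 2.407 for 98% confidence

Margin of error = t* · s/√n = 2.407 · 15.66/√49 = 5.38

CI: (58.02, 68.78)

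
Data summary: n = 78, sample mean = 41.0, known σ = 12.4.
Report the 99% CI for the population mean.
(37.38, 44.62)

z-interval (σ known):
z* = 2.576 for 99% confidence

Margin of error = z* · σ/√n = 2.576 · 12.4/√78 = 3.62

CI: (41.0 - 3.62, 41.0 + 3.62) = (37.38, 44.62)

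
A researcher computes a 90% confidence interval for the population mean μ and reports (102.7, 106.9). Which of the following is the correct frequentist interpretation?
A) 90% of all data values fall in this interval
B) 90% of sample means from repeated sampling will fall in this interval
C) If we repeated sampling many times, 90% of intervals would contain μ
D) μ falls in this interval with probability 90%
C

A) Wrong — a CI is about the parameter μ, not individual data values.
B) Wrong — coverage applies to intervals containing μ, not to future x̄ values.
C) Correct — this is the frequentist long-run coverage interpretation.
D) Wrong — μ is fixed; the randomness lives in the interval, not in μ.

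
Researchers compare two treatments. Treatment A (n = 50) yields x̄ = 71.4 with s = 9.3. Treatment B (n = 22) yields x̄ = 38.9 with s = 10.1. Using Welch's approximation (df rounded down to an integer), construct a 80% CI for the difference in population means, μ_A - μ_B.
(29.21, 35.79)

Difference: x̄₁ - x̄₂ = 32.50
SE = √(s₁²/n₁ + s₂²/n₂) = √(9.3²/50 + 10.1²/22) = 2.5232
df = 37.36 → 37 (Welch–Satterthwaite, rounded down)
t* = 1.305

CI: 32.50 ± 1.305 · 2.5232 = 32.50 ± 3.29 = (29.21, 35.79)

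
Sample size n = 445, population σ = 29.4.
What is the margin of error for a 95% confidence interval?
Margin of error = 2.73

Margin of error = z* · σ/√n
= 1.960 · 29.4/√445
= 1.960 · 29.4/21.0950
= 2.73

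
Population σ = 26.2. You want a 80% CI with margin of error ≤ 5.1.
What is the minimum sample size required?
n ≥ 44

For margin E ≤ 5.1:
n ≥ (z* · σ / E)²
n ≥ (1.282 · 26.2 / 5.1)²
n ≥ 43.37

Minimum n = 44 (rounding up)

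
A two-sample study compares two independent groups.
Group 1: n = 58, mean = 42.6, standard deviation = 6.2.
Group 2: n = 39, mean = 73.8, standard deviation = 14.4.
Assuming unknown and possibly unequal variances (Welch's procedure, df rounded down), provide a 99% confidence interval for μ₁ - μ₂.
(-37.77, -24.63)

Difference: x̄₁ - x̄₂ = -31.20
SE = √(s₁²/n₁ + s₂²/n₂) = √(6.2²/58 + 14.4²/39) = 2.4453
df = 47.57 → 47 (Welch–Satterthwaite, rounded down)
t* = 2.685

CI: -31.20 ± 2.685 · 2.4453 = -31.20 ± 6.57 = (-37.77, -24.63)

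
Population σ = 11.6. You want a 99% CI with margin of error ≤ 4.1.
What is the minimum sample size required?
n ≥ 54

For margin E ≤ 4.1:
n ≥ (z* · σ / E)²
n ≥ (2.576 · 11.6 / 4.1)²
n ≥ 53.12

Minimum n = 54 (rounding up)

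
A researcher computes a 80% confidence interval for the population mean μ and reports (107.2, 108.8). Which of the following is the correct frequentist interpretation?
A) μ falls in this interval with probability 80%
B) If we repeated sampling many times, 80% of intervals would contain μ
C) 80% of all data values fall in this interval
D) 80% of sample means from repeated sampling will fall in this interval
B

A) Wrong — μ is fixed; the randomness lives in the interval, not in μ.
B) Correct — this is the frequentist long-run coverage interpretation.
C) Wrong — a CI is about the parameter μ, not individual data values.
D) Wrong — coverage applies to intervals containing μ, not to future x̄ values.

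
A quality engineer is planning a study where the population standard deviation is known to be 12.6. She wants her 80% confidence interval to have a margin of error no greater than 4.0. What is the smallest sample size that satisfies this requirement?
n ≥ 17

For margin E ≤ 4.0:
n ≥ (z* · σ / E)²
n ≥ (1.282 · 12.6 / 4.0)²
n ≥ 16.31

Minimum n = 17 (rounding up)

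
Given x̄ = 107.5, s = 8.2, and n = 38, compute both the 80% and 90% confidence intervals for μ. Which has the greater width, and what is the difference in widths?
90% CI is wider by 1.02

df = 37
80% CI: t* = 1.305, (105.76, 109.24), width = 2 · t* · s/√n = 3.47
90% CI: t* = 1.687, (105.26, 109.74), width = 2 · t* · s/√n = 4.49

The 90% CI is wider by 4.49 - 3.47 = 1.02.
Higher confidence requires a wider interval.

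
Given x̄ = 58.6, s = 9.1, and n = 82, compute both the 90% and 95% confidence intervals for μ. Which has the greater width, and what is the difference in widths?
95% CI is wider by 0.66

df = 81
90% CI: t* = 1.664, (56.93, 60.27), width = 2 · t* · s/√n = 3.34
95% CI: t* = 1.990, (56.60, 60.60), width = 2 · t* · s/√n = 4.00

The 95% CI is wider by 4.00 - 3.34 = 0.66.
Higher confidence requires a wider interval.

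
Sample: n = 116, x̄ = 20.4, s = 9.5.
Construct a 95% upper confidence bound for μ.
μ ≤ 21.86

Upper bound (one-sided):
t* = 1.658 (one-sided for 95%)
Upper bound = x̄ + t* · s/√n = 20.4 + 1.658 · 9.5/√116 = 21.86

We are 95% confident that μ ≤ 21.86.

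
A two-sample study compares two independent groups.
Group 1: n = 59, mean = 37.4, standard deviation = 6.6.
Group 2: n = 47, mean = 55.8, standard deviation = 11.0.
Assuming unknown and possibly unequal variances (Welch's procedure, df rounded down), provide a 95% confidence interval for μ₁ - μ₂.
(-22.03, -14.77)

Difference: x̄₁ - x̄₂ = -18.40
SE = √(s₁²/n₁ + s₂²/n₂) = √(6.6²/59 + 11.0²/47) = 1.8201
df = 71.50 → 71 (Welch–Satterthwaite, rounded down)
t* = 1.994

CI: -18.40 ± 1.994 · 1.8201 = -18.40 ± 3.63 = (-22.03, -14.77)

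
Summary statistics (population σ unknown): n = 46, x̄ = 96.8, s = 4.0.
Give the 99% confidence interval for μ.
(95.21, 98.39)

t-interval (σ unknown):
df = n - 1 = 45
t* = 2.690 for 99% confidence

Margin of error = t* · s/√n = 2.690 · 4.0/√46 = 1.59

CI: (95.21, 98.39)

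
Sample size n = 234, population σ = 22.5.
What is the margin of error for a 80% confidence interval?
Margin of error = 1.89

Margin of error = z* · σ/√n
= 1.282 · 22.5/√234
= 1.282 · 22.5/15.2971
= 1.89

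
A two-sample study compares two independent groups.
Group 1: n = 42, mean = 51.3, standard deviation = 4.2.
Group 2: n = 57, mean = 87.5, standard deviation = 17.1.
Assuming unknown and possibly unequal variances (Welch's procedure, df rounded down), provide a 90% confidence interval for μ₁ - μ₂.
(-40.13, -32.27)

Difference: x̄₁ - x̄₂ = -36.20
SE = √(s₁²/n₁ + s₂²/n₂) = √(4.2²/42 + 17.1²/57) = 2.3558
df = 64.95 → 64 (Welch–Satterthwaite, rounded down)
t* = 1.669

CI: -36.20 ± 1.669 · 2.3558 = -36.20 ± 3.93 = (-40.13, -32.27)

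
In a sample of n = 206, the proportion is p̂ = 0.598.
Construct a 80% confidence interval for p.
(0.554, 0.642)

Proportion CI:
SE = √(p̂(1-p̂)/n) = √(0.598 · 0.402 / 206) = 0.03416

z* = 1.282
Margin = z* · SE = 1.282 · 0.03416 = 0.0438

CI: 0.598 ± 0.0438 = (0.554, 0.642)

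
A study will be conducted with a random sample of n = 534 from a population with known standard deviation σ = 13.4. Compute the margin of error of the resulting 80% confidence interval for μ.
Margin of error = 0.74

Margin of error = z* · σ/√n
= 1.282 · 13.4/√534
= 1.282 · 13.4/23.1084
= 0.74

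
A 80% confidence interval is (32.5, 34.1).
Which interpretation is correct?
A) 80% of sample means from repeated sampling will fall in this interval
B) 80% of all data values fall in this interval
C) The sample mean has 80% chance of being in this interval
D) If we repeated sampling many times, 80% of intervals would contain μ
D

A) Wrong — coverage applies to intervals containing μ, not to future x̄ values.
B) Wrong — a CI is about the parameter μ, not individual data values.
C) Wrong — x̄ is observed and sits in the interval by construction.
D) Correct — this is the frequentist long-run coverage interpretation.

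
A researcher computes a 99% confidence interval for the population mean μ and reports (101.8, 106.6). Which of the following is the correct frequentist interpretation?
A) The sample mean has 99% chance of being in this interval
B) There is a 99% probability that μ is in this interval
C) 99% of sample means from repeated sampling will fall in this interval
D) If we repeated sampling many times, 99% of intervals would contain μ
D

A) Wrong — x̄ is observed and sits in the interval by construction.
B) Wrong — μ is fixed; the randomness lives in the interval, not in μ.
C) Wrong — coverage applies to intervals containing μ, not to future x̄ values.
D) Correct — this is the frequentist long-run coverage interpretation.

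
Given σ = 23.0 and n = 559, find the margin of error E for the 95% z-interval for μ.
Margin of error = 1.91

Margin of error = z* · σ/√n
= 1.960 · 23.0/√559
= 1.960 · 23.0/23.6432
= 1.91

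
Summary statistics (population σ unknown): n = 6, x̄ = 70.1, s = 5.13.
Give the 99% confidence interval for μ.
(61.66, 78.54)

t-interval (σ unknown):
df = n - 1 = 5
t* = 4.032 for 99% confidence

Margin of error = t* · s/√n = 4.032 · 5.13/√6 = 8.44

CI: (61.66, 78.54)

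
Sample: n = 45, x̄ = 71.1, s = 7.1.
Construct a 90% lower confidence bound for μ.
μ ≥ 69.72

Lower bound (one-sided):
t* = 1.301 (one-sided for 90%)
Lower bound = x̄ - t* · s/√n = 71.1 - 1.301 · 7.1/√45 = 69.72

We are 90% confident that μ ≥ 69.72.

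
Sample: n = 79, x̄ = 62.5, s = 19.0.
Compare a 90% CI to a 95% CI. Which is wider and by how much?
95% CI is wider by 1.39

df = 78
90% CI: t* = 1.665, (58.94, 66.06), width = 2 · t* · s/√n = 7.12
95% CI: t* = 1.991, (58.24, 66.76), width = 2 · t* · s/√n = 8.51

The 95% CI is wider by 8.51 - 7.12 = 1.39.
Higher confidence requires a wider interval.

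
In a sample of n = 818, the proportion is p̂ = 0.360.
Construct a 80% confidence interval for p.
(0.338, 0.382)

Proportion CI:
SE = √(p̂(1-p̂)/n) = √(0.360 · 0.640 / 818) = 0.01678

z* = 1.282
Margin = z* · SE = 1.282 · 0.01678 = 0.0215

CI: 0.360 ± 0.0215 = (0.338, 0.382)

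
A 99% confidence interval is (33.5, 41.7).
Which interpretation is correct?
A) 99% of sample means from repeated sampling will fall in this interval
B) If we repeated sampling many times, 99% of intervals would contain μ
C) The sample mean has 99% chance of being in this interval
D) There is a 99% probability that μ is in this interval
B

A) Wrong — coverage applies to intervals containing μ, not to future x̄ values.
B) Correct — this is the frequentist long-run coverage interpretation.
C) Wrong — x̄ is observed and sits in the interval by construction.
D) Wrong — μ is fixed; the randomness lives in the interval, not in μ.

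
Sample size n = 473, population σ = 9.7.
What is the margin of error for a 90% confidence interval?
Margin of error = 0.73

Margin of error = z* · σ/√n
= 1.645 · 9.7/√473
= 1.645 · 9.7/21.7486
= 0.73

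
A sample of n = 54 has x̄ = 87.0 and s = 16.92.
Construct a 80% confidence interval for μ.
(84.01, 89.99)

t-interval (σ unknown):
df = n - 1 = 53
t* = 1.298 for 80% confidence

Margin of error = t* · s/√n = 1.298 · 16.92/√54 = 2.99

CI: (84.01, 89.99)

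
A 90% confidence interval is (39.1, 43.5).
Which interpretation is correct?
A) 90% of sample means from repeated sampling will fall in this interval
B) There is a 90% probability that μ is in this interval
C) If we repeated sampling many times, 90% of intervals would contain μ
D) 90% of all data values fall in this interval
C

A) Wrong — coverage applies to intervals containing μ, not to future x̄ values.
B) Wrong — μ is fixed; the randomness lives in the interval, not in μ.
C) Correct — this is the frequentist long-run coverage interpretation.
D) Wrong — a CI is about the parameter μ, not individual data values.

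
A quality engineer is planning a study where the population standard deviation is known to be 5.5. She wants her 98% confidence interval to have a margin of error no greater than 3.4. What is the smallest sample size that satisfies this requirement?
n ≥ 15

For margin E ≤ 3.4:
n ≥ (z* · σ / E)²
n ≥ (2.326 · 5.5 / 3.4)²
n ≥ 14.16

Minimum n = 15 (rounding up)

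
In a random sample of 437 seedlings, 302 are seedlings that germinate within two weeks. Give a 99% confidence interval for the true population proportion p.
(0.634, 0.748)

Proportion CI:
p̂ = 302/437 = 0.69108
SE = √(p̂(1-p̂)/n) = √(0.69108 · 0.30892 / 437) = 0.02210

z* = 2.576
Margin = z* · SE = 2.576 · 0.02210 = 0.0569

CI: 0.69108 ± 0.0569 = (0.634, 0.748)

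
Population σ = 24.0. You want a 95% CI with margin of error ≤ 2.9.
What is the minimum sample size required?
n ≥ 264

For margin E ≤ 2.9:
n ≥ (z* · σ / E)²
n ≥ (1.960 · 24.0 / 2.9)²
n ≥ 263.11

Minimum n = 264 (rounding up)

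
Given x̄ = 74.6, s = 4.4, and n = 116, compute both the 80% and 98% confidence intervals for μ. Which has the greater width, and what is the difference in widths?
98% CI is wider by 0.88

df = 115
80% CI: t* = 1.289, (74.07, 75.13), width = 2 · t* · s/√n = 1.05
98% CI: t* = 2.359, (73.64, 75.56), width = 2 · t* · s/√n = 1.93

The 98% CI is wider by 1.93 - 1.05 = 0.88.
Higher confidence requires a wider interval.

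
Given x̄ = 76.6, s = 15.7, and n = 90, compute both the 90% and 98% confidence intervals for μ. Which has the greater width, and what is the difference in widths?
98% CI is wider by 2.34

df = 89
90% CI: t* = 1.662, (73.85, 79.35), width = 2 · t* · s/√n = 5.50
98% CI: t* = 2.369, (72.68, 80.52), width = 2 · t* · s/√n = 7.84

The 98% CI is wider by 7.84 - 5.50 = 2.34.
Higher confidence requires a wider interval.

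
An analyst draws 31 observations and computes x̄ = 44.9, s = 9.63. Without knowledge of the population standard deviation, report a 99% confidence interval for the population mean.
(40.14, 49.66)

t-interval (σ unknown):
df = n - 1 = 30
t* = 2.750 for 99% confidence

Margin of error = t* · s/√n = 2.750 · 9.63/√31 = 4.76

CI: (40.14, 49.66)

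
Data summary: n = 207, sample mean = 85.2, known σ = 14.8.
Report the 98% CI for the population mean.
(82.81, 87.59)

z-interval (σ known):
z* = 2.326 for 98% confidence

Margin of error = z* · σ/√n = 2.326 · 14.8/√207 = 2.39

CI: (85.2 - 2.39, 85.2 + 2.39) = (82.81, 87.59)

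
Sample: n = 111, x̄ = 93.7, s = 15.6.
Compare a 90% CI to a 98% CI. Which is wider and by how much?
98% CI is wider by 2.08

df = 110
90% CI: t* = 1.659, (91.24, 96.16), width = 2 · t* · s/√n = 4.91
98% CI: t* = 2.361, (90.20, 97.20), width = 2 · t* · s/√n = 6.99

The 98% CI is wider by 6.99 - 4.91 = 2.08.
Higher confidence requires a wider interval.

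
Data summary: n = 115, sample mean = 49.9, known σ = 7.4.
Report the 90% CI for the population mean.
(48.76, 51.04)

z-interval (σ known):
z* = 1.645 for 90% confidence

Margin of error = z* · σ/√n = 1.645 · 7.4/√115 = 1.14

CI: (49.9 - 1.14, 49.9 + 1.14) = (48.76, 51.04)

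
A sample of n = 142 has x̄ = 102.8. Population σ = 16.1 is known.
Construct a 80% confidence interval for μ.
(101.07, 104.53)

z-interval (σ known):
z* = 1.282 for 80% confidence

Margin of error = z* · σ/√n = 1.282 · 16.1/√142 = 1.73

CI: (102.8 - 1.73, 102.8 + 1.73) = (101.07, 104.53)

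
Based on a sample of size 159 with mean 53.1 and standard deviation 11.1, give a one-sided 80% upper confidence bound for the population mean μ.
μ ≤ 53.84

Upper bound (one-sided):
t* = 0.844 (one-sided for 80%)
Upper bound = x̄ + t* · s/√n = 53.1 + 0.844 · 11.1/√159 = 53.84

We are 80% confident that μ ≤ 53.84.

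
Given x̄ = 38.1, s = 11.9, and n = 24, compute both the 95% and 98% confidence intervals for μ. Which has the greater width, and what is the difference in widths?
98% CI is wider by 2.10

df = 23
95% CI: t* = 2.069, (33.07, 43.13), width = 2 · t* · s/√n = 10.05
98% CI: t* = 2.500, (32.03, 44.17), width = 2 · t* · s/√n = 12.15

The 98% CI is wider by 12.15 - 10.05 = 2.10.
Higher confidence requires a wider interval.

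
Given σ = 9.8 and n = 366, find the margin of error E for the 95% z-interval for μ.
Margin of error = 1.00

Margin of error = z* · σ/√n
= 1.960 · 9.8/√366
= 1.960 · 9.8/19.1311
= 1.00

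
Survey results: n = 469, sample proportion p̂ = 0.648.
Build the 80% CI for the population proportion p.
(0.620, 0.676)

Proportion CI:
SE = √(p̂(1-p̂)/n) = √(0.648 · 0.352 / 469) = 0.02205

z* = 1.282
Margin = z* · SE = 1.282 · 0.02205 = 0.0283

CI: 0.648 ± 0.0283 = (0.620, 0.676)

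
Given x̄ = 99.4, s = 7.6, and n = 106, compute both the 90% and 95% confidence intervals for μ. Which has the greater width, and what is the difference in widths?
95% CI is wider by 0.48

df = 105
90% CI: t* = 1.659, (98.18, 100.62), width = 2 · t* · s/√n = 2.45
95% CI: t* = 1.983, (97.94, 100.86), width = 2 · t* · s/√n = 2.93

The 95% CI is wider by 2.93 - 2.45 = 0.48.
Higher confidence requires a wider interval.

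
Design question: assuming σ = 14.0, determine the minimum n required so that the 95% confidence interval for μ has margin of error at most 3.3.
n ≥ 70

For margin E ≤ 3.3:
n ≥ (z* · σ / E)²
n ≥ (1.960 · 14.0 / 3.3)²
n ≥ 69.14

Minimum n = 70 (rounding up)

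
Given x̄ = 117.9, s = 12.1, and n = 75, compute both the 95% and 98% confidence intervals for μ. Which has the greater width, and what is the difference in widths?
98% CI is wider by 1.08

df = 74
95% CI: t* = 1.993, (115.12, 120.68), width = 2 · t* · s/√n = 5.57
98% CI: t* = 2.378, (114.58, 121.22), width = 2 · t* · s/√n = 6.65

The 98% CI is wider by 6.65 - 5.57 = 1.08.
Higher confidence requires a wider interval.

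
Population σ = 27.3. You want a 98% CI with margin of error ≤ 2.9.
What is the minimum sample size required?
n ≥ 480

For margin E ≤ 2.9:
n ≥ (z* · σ / E)²
n ≥ (2.326 · 27.3 / 2.9)²
n ≥ 479.46

Minimum n = 480 (rounding up)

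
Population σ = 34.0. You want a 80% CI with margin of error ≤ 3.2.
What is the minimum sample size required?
n ≥ 186

For margin E ≤ 3.2:
n ≥ (z* · σ / E)²
n ≥ (1.282 · 34.0 / 3.2)²
n ≥ 185.54

Minimum n = 186 (rounding up)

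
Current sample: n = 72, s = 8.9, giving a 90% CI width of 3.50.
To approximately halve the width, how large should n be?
n ≈ 288

CI width ∝ 1/√n
To reduce width by factor 2, need √n to grow by 2 → need 2² = 4 times as many samples.

Current: n = 72, width = 3.50
New: n = 288, width ≈ 1.73

Width reduced by factor of 3.50/1.73 = 2.02.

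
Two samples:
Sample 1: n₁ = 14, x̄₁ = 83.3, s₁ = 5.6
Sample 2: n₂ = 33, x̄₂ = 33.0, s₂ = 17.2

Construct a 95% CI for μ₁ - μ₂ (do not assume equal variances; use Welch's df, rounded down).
(43.55, 57.05)

Difference: x̄₁ - x̄₂ = 50.30
SE = √(s₁²/n₁ + s₂²/n₂) = √(5.6²/14 + 17.2²/33) = 3.3474
df = 43.33 → 43 (Welch–Satterthwaite, rounded down)
t* = 2.017

CI: 50.30 ± 2.017 · 3.3474 = 50.30 ± 6.75 = (43.55, 57.05)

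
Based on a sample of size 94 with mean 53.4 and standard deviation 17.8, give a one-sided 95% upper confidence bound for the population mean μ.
μ ≤ 56.45

Upper bound (one-sided):
t* = 1.661 (one-sided for 95%)
Upper bound = x̄ + t* · s/√n = 53.4 + 1.661 · 17.8/√94 = 56.45

We are 95% confident that μ ≤ 56.45.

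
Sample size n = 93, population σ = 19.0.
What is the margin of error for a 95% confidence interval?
Margin of error = 3.86

Margin of error = z* · σ/√n
= 1.960 · 19.0/√93
= 1.960 · 19.0/9.6437
= 3.86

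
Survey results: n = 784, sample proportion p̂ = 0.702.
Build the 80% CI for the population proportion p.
(0.681, 0.723)

Proportion CI:
SE = √(p̂(1-p̂)/n) = √(0.702 · 0.298 / 784) = 0.01633

z* = 1.282
Margin = z* · SE = 1.282 · 0.01633 = 0.0209

CI: 0.702 ± 0.0209 = (0.681, 0.723)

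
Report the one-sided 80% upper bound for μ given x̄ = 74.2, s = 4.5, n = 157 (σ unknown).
μ ≤ 74.50

Upper bound (one-sided):
t* = 0.844 (one-sided for 80%)
Upper bound = x̄ + t* · s/√n = 74.2 + 0.844 · 4.5/√157 = 74.50

We are 80% confident that μ ≤ 74.50.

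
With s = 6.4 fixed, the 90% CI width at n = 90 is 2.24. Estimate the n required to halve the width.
n ≈ 360

CI width ∝ 1/√n
To reduce width by factor 2, need √n to grow by 2 → need 2² = 4 times as many samples.

Current: n = 90, width = 2.24
New: n = 360, width ≈ 1.11

Width reduced by factor of 2.24/1.11 = 2.02.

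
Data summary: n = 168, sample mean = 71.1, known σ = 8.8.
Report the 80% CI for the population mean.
(70.23, 71.97)

z-interval (σ known):
z* = 1.282 for 80% confidence

Margin of error = z* · σ/√n = 1.282 · 8.8/√168 = 0.87

CI: (71.1 - 0.87, 71.1 + 0.87) = (70.23, 71.97)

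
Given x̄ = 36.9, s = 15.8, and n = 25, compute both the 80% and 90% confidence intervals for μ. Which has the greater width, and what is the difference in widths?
90% CI is wider by 2.48

df = 24
80% CI: t* = 1.318, (32.74, 41.06), width = 2 · t* · s/√n = 8.33
90% CI: t* = 1.711, (31.49, 42.31), width = 2 · t* · s/√n = 10.81

The 90% CI is wider by 10.81 - 8.33 = 2.48.
Higher confidence requires a wider interval.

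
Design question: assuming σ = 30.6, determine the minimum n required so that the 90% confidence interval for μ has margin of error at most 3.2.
n ≥ 248

For margin E ≤ 3.2:
n ≥ (z* · σ / E)²
n ≥ (1.645 · 30.6 / 3.2)²
n ≥ 247.44

Minimum n = 248 (rounding up)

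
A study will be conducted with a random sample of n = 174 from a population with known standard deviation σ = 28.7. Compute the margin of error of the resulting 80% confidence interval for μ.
Margin of error = 2.79

Margin of error = z* · σ/√n
= 1.282 · 28.7/√174
= 1.282 · 28.7/13.1909
= 2.79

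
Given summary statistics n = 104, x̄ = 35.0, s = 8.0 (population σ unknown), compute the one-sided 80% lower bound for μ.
μ ≥ 34.34

Lower bound (one-sided):
t* = 0.845 (one-sided for 80%)
Lower bound = x̄ - t* · s/√n = 35.0 - 0.845 · 8.0/√104 = 34.34

We are 80% confident that μ ≥ 34.34.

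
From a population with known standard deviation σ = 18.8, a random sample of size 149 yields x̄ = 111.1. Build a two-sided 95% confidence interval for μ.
(108.08, 114.12)

z-interval (σ known):
z* = 1.960 for 95% confidence

Margin of error = z* · σ/√n = 1.960 · 18.8/√149 = 3.02

CI: (111.1 - 3.02, 111.1 + 3.02) = (108.08, 114.12)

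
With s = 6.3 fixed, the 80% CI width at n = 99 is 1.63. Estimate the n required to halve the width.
n ≈ 396

CI width ∝ 1/√n
To reduce width by factor 2, need √n to grow by 2 → need 2² = 4 times as many samples.

Current: n = 99, width = 1.63
New: n = 396, width ≈ 0.81

Width reduced by factor of 1.63/0.81 = 2.01.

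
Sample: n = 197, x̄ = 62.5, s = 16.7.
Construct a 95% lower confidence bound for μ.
μ ≥ 60.53

Lower bound (one-sided):
t* = 1.653 (one-sided for 95%)
Lower bound = x̄ - t* · s/√n = 62.5 - 1.653 · 16.7/√197 = 60.53

We are 95% confident that μ ≥ 60.53.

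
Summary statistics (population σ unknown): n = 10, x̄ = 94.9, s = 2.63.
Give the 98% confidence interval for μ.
(92.55, 97.25)

t-interval (σ unknown):
df = n - 1 = 9
t* = 2.821 for 98% confidence

Margin of error = t* · s/√n = 2.821 · 2.63/√10 = 2.35

CI: (92.55, 97.25)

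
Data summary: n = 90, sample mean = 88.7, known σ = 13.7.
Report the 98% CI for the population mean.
(85.34, 92.06)

z-interval (σ known):
z* = 2.326 for 98% confidence

Margin of error = z* · σ/√n = 2.326 · 13.7/√90 = 3.36

CI: (88.7 - 3.36, 88.7 + 3.36) = (85.34, 92.06)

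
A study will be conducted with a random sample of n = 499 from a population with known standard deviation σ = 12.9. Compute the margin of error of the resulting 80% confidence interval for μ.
Margin of error = 0.74

Margin of error = z* · σ/√n
= 1.282 · 12.9/√499
= 1.282 · 12.9/22.3383
= 0.74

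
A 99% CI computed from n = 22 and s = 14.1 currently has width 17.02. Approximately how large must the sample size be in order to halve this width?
n ≈ 88

CI width ∝ 1/√n
To reduce width by factor 2, need √n to grow by 2 → need 2² = 4 times as many samples.

Current: n = 22, width = 17.02
New: n = 88, width ≈ 7.92

Width reduced by factor of 17.02/7.92 = 2.15.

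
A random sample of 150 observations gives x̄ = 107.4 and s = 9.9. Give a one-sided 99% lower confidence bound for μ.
μ ≥ 105.50

Lower bound (one-sided):
t* = 2.352 (one-sided for 99%)
Lower bound = x̄ - t* · s/√n = 107.4 - 2.352 · 9.9/√150 = 105.50

We are 99% confident that μ ≥ 105.50.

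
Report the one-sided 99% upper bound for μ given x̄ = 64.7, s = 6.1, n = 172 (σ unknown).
μ ≤ 65.79

Upper bound (one-sided):
t* = 2.348 (one-sided for 99%)
Upper bound = x̄ + t* · s/√n = 64.7 + 2.348 · 6.1/√172 = 65.79

We are 99% confident that μ ≤ 65.79.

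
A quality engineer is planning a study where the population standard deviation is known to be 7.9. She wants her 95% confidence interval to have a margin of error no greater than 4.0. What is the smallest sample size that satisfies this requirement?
n ≥ 15

For margin E ≤ 4.0:
n ≥ (z* · σ / E)²
n ≥ (1.960 · 7.9 / 4.0)²
n ≥ 14.98

Minimum n = 15 (rounding up)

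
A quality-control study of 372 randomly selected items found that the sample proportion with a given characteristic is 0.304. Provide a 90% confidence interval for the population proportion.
(0.265, 0.343)

Proportion CI:
SE = √(p̂(1-p̂)/n) = √(0.304 · 0.696 / 372) = 0.02385

z* = 1.645
Margin = z* · SE = 1.645 · 0.02385 = 0.0392

CI: 0.304 ± 0.0392 = (0.265, 0.343)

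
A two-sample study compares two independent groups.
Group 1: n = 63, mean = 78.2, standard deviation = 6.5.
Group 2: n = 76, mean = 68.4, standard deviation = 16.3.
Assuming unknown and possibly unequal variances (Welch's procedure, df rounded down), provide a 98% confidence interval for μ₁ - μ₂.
(4.97, 14.63)

Difference: x̄₁ - x̄₂ = 9.80
SE = √(s₁²/n₁ + s₂²/n₂) = √(6.5²/63 + 16.3²/76) = 2.0412
df = 101.99 → 101 (Welch–Satterthwaite, rounded down)
t* = 2.364

CI: 9.80 ± 2.364 · 2.0412 = 9.80 ± 4.83 = (4.97, 14.63)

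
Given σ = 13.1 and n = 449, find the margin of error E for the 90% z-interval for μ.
Margin of error = 1.02

Margin of error = z* · σ/√n
= 1.645 · 13.1/√449
= 1.645 · 13.1/21.1896
= 1.02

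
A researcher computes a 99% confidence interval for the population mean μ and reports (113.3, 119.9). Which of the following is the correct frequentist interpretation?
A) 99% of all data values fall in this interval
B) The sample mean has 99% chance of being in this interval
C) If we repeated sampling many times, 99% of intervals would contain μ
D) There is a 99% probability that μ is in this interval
C

A) Wrong — a CI is about the parameter μ, not individual data values.
B) Wrong — x̄ is observed and sits in the interval by construction.
C) Correct — this is the frequentist long-run coverage interpretation.
D) Wrong — μ is fixed; the randomness lives in the interval, not in μ.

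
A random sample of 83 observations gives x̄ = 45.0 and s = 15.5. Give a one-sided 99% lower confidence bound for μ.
μ ≥ 40.96

Lower bound (one-sided):
t* = 2.373 (one-sided for 99%)
Lower bound = x̄ - t* · s/√n = 45.0 - 2.373 · 15.5/√83 = 40.96

We are 99% confident that μ ≥ 40.96.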